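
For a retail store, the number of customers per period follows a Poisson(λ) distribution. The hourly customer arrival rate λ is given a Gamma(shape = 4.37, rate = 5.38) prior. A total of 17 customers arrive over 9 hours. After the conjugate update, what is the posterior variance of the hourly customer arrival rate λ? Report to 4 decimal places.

With a Gamma(shape α, rate β) prior, the Poisson likelihood is conjugate: the posterior is Gamma(α + ΣXᵢ, β + n).
Posterior: Gamma(α+S, β+n) = Gamma(4.37+17, 5.38+9) = Gamma(21.37, 14.38).
Var = α/β² = 21.37/14.38² = 0.1033.

0.1033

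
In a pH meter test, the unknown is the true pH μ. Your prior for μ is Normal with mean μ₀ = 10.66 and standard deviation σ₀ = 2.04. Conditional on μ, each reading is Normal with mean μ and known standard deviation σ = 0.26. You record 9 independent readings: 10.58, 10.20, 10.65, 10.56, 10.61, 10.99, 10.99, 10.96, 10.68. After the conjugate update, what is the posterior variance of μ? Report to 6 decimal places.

0.007498

For Normal data with known variance σ², a Normal(μ₀, σ₀²) prior on μ is conjugate. Posterior precision = 1/σ₀² + n/σ²; posterior mean is the precision-weighted average of μ₀ and x̄.
σ₀² = 2.04² = 4.1616, σ² = 0.26² = 0.0676; σ² + n·σ₀² = 0.0676 + 9·4.1616 = 37.522.
Posterior precision = 1/σ₀² + n/σ² = 1/4.1616 + 9/0.0676 = (σ² + n·σ₀²)/(σ₀²σ²) = 37.522/(4.1616·0.0676); posterior variance σₙ² = σ₀²σ²/(σ² + n·σ₀²) = 4.1616·0.0676/37.522 = 0.007498.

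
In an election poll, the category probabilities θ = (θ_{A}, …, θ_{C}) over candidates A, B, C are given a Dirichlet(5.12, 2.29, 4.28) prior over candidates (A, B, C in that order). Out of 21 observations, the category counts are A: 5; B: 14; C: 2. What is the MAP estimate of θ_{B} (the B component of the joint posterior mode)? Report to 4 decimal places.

0.5150

The Dirichlet prior is conjugate to the Multinomial likelihood: each posterior αⱼ = prior αⱼ + observed count nⱼ.
Posterior concentration: (10.12, 16.29, 6.28), total = 32.69.
Joint mode component: (α_{B}−1)/(Σα−K) = 15.29/29.69 = 0.5150.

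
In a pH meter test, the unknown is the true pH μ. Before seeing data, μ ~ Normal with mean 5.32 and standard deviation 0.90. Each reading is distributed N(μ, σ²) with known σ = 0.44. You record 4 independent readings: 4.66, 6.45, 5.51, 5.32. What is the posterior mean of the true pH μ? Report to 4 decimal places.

For Normal data with known variance σ², a Normal(μ₀, σ₀²) prior on μ is conjugate. Posterior precision = 1/σ₀² + n/σ²; posterior mean is the precision-weighted average of μ₀ and x̄.
Σxᵢ = 4.66 + 6.45 + 5.51 + 5.32 = 21.94, so n·x̄ = 21.94.
σ₀² = 0.90² = 0.81, σ² = 0.44² = 0.1936; σ² + n·σ₀² = 0.1936 + 4·0.81 = 3.4336.
Posterior mean = (μ₀/σ₀² + n·x̄/σ²)/(1/σ₀² + n/σ²) = (σ²·μ₀ + σ₀²·n·x̄)/(σ² + n·σ₀²) = (0.1936·5.32 + 0.81·21.94)/3.4336 = 18.801352/3.4336 = 5.4757.

5.4757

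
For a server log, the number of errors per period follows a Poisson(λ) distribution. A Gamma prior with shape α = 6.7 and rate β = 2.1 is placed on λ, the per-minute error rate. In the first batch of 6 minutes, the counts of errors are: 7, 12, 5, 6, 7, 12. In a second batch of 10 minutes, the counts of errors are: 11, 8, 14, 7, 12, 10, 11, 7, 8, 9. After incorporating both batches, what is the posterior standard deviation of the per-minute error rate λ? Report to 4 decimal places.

With a Gamma(shape α, rate β) prior, the Poisson likelihood is conjugate: the posterior is Gamma(α + ΣXᵢ, β + n).
Batch 1: sum of counts S = 49 over n = 6 minutes.
After batch 1: Gamma(α+S, β+n) = Gamma(6.7+49, 2.1+6) = Gamma(55.7, 8.1).
Batch 2: sum of counts S = 97 over n = 10 minutes.
After batch 2: Gamma(α+S, β+n) = Gamma(55.7+97, 8.1+10) = Gamma(152.7, 18.1).
SD = √α/β = √152.7/18.1 = 0.6827.

0.6827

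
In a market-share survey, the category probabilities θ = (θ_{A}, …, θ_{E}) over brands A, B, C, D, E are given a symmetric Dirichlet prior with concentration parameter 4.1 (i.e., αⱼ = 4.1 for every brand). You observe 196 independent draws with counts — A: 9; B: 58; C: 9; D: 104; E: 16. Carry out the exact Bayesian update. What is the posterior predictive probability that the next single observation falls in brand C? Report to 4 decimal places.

0.0605

The Dirichlet prior is conjugate to the Multinomial likelihood: each posterior αⱼ = prior αⱼ + observed count nⱼ.
Posterior concentration: (13.1, 62.1, 13.1, 108.1, 20.1), total = 216.5.
P(next = C | data) = α_{C}/Σα = 0.0605.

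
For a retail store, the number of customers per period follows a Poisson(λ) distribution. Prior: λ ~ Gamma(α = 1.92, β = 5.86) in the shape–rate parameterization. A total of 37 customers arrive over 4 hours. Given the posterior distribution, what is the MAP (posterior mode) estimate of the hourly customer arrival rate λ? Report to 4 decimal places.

With a Gamma(shape α, rate β) prior, the Poisson likelihood is conjugate: the posterior is Gamma(α + ΣXᵢ, β + n).
Posterior: Gamma(α+S, β+n) = Gamma(1.92+37, 5.86+4) = Gamma(38.92, 9.86).
Mode of Gamma(α,β) for α≥1 is (α−1)/β = 37.92/9.86 = 3.8458.

3.8458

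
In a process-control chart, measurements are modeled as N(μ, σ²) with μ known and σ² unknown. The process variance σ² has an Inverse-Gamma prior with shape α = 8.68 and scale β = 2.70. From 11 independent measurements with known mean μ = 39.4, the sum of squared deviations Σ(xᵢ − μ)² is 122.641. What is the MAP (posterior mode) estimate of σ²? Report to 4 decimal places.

4.2174

With known mean μ and an Inverse-Gamma(α, β) prior on σ², the Normal likelihood is conjugate: posterior is Inv-Gamma(α + n/2, β + Σ(xᵢ−μ)²/2).
Posterior: Inv-Gamma(8.68 + 11/2, 2.70 + 122.641/2) = Inv-Gamma(14.18, 64.0205).
Mode = β/(α+1) = 64.0205/15.18 = 4.2174.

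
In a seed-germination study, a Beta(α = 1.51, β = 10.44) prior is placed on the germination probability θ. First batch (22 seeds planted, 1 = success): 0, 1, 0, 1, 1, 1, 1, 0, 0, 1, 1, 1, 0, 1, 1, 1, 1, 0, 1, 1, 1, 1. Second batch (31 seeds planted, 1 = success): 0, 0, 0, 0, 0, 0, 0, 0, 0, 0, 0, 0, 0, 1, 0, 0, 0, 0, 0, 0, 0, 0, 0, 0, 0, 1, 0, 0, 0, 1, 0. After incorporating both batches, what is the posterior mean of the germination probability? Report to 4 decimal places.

The Beta prior is conjugate to a Binomial/Bernoulli likelihood; the update adds successes to α and failures to β.
After batch 1: Beta(1.51+16, 10.44+6) = Beta(17.51, 16.44).
After batch 2: Beta(17.51+3, 16.44+28) = Beta(20.51, 44.44).
Posterior mean = α/(α+β) = 20.51/64.95 = 0.3158.

0.3158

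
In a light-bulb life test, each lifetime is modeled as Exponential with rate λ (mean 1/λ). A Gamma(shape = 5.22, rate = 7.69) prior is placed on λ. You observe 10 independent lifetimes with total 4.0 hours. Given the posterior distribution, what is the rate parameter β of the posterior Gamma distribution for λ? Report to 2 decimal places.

With a Gamma(shape α, rate β) prior on the exponential rate λ, the posterior after n observations with total T = Σxᵢ is Gamma(α+n, β+T).
Posterior: Gamma(5.22+10, 7.69+4.0) = Gamma(15.22, 11.69).
Posterior β = 11.69.

11.69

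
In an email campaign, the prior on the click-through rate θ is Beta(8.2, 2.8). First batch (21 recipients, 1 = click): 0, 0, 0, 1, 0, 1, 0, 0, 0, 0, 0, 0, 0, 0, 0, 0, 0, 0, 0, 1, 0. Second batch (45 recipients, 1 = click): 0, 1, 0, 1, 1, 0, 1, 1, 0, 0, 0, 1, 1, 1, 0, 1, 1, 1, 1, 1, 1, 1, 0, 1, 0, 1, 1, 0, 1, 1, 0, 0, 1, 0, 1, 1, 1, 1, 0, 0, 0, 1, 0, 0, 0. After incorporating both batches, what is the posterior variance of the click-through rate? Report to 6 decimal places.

The Beta prior is conjugate to a Binomial/Bernoulli likelihood; the update adds successes to α and failures to β.
After batch 1: Beta(8.2+3, 2.8+18) = Beta(11.2, 20.8).
After batch 2: Beta(11.2+26, 20.8+19) = Beta(37.2, 39.8).
Var = αβ/((α+β)²(α+β+1)) = 37.2·39.8/(77.0²·78.0) = 0.003201.

0.003201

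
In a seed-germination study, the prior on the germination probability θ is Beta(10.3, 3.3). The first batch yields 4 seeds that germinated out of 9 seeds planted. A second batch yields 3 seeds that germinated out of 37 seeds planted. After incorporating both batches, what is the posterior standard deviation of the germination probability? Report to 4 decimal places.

0.0583

The Beta prior is conjugate to a Binomial/Bernoulli likelihood; the update adds successes to α and failures to β.
After batch 1: Beta(10.3+4, 3.3+5) = Beta(14.3, 8.3).
After batch 2: Beta(14.3+3, 8.3+34) = Beta(17.3, 42.3).
Var = αβ/((α+β)²(α+β+1)) = 17.3·42.3/(59.6²·60.6) = 0.00339955; SD = √0.00339955 = 0.0583.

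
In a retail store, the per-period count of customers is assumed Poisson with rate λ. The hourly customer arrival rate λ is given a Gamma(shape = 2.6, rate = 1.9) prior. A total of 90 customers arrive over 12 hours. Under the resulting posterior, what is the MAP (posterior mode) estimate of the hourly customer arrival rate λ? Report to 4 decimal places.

6.5899

With a Gamma(shape α, rate β) prior, the Poisson likelihood is conjugate: the posterior is Gamma(α + ΣXᵢ, β + n).
Posterior: Gamma(α+S, β+n) = Gamma(2.6+90, 1.9+12) = Gamma(92.6, 13.9).
Mode of Gamma(α,β) for α≥1 is (α−1)/β = 91.6/13.9 = 6.5899.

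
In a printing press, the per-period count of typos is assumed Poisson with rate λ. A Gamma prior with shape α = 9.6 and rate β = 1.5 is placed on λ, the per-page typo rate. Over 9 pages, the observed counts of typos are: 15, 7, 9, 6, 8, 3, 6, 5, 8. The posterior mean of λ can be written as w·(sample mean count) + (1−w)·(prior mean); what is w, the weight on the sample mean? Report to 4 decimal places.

With a Gamma(shape α, rate β) prior, the Poisson likelihood is conjugate: the posterior is Gamma(α + ΣXᵢ, β + n).
Posterior mean = (α₀+S)/(β₀+n) = [n/(β₀+n)]·(S/n) + [β₀/(β₀+n)]·(α₀/β₀), so only n and β₀ enter the weight.
Weight on data w = n/(β₀+n) = 9/(1.5+9) = 9/10.5 = 0.8571.

0.8571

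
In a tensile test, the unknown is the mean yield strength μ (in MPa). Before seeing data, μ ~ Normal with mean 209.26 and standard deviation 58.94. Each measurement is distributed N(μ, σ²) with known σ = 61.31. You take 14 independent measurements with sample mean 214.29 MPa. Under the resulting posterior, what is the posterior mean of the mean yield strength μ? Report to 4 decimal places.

For Normal data with known variance σ², a Normal(μ₀, σ₀²) prior on μ is conjugate. Posterior precision = 1/σ₀² + n/σ²; posterior mean is the precision-weighted average of μ₀ and x̄.
n·x̄ = 14·214.29 = 3000.06.
σ₀² = 58.94² = 3473.9236, σ² = 61.31² = 3758.9161; σ² + n·σ₀² = 3758.9161 + 14·3473.9236 = 52393.8465.
Posterior mean = (μ₀/σ₀² + n·x̄/σ²)/(1/σ₀² + n/σ²) = (σ²·μ₀ + σ₀²·n·x̄)/(σ² + n·σ₀²) = (3758.9161·209.26 + 3473.9236·3000.06)/52393.8465 = 11208570.018502/52393.8465 = 213.9291.

213.9291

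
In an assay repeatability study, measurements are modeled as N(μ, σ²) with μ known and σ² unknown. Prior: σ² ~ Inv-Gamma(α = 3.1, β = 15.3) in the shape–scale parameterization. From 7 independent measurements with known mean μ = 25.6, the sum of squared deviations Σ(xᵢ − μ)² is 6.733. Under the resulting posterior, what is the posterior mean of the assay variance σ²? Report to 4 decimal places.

With known mean μ and an Inverse-Gamma(α, β) prior on σ², the Normal likelihood is conjugate: posterior is Inv-Gamma(α + n/2, β + Σ(xᵢ−μ)²/2).
Posterior: Inv-Gamma(3.1 + 7/2, 15.3 + 6.733/2) = Inv-Gamma(6.60, 18.6665).
E[σ²|data] = β/(α−1) = 18.6665/5.60 = 3.3333.

3.3333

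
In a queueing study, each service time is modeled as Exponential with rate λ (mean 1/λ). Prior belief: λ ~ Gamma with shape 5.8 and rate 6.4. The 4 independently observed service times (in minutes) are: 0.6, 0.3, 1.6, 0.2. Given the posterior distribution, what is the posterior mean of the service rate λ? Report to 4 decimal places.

With a Gamma(shape α, rate β) prior on the exponential rate λ, the posterior after n observations with total T = Σxᵢ is Gamma(α+n, β+T).
Sum of observations T = 2.7 minutes; n = 4.
Posterior: Gamma(5.8+4, 6.4+2.7) = Gamma(9.8, 9.1).
Posterior mean of λ = α/β = 9.8/9.1 = 1.0769.

1.0769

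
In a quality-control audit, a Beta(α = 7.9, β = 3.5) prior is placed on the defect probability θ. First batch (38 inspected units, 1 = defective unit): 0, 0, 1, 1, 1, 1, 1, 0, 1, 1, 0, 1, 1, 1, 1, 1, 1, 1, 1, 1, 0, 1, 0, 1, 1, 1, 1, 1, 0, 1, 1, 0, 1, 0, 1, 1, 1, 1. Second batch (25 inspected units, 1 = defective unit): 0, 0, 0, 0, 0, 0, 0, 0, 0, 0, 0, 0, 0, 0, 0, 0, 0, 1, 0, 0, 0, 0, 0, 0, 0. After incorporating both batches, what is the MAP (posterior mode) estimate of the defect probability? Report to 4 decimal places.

0.5097

The Beta prior is conjugate to a Binomial/Bernoulli likelihood; the update adds successes to α and failures to β.
After batch 1: Beta(7.9+29, 3.5+9) = Beta(36.9, 12.5).
After batch 2: Beta(36.9+1, 12.5+24) = Beta(37.9, 36.5).
Mode of Beta(a,b) for a,b>1 is (a−1)/(a+b−2) = 36.9/72.4 = 0.5097.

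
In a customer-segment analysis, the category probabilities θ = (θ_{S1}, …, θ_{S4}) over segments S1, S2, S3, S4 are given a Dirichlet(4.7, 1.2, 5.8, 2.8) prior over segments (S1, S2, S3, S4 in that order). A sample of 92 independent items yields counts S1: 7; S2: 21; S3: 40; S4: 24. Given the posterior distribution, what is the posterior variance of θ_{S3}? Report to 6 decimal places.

0.002280

The Dirichlet prior is conjugate to the Multinomial likelihood: each posterior αⱼ = prior αⱼ + observed count nⱼ.
Posterior concentration: (11.7, 22.2, 45.8, 26.8), total = 106.5.
Var[θ_j] = α_j(Σα−α_j)/((Σα)²(Σα+1)) = 45.8·60.7/(106.5²·107.5) = 0.002280.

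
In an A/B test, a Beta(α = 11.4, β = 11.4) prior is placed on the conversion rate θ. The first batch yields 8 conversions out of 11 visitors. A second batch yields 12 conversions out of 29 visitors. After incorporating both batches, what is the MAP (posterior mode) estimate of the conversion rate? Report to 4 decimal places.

0.5000

The Beta prior is conjugate to a Binomial/Bernoulli likelihood; the update adds successes to α and failures to β.
After batch 1: Beta(11.4+8, 11.4+3) = Beta(19.4, 14.4).
After batch 2: Beta(19.4+12, 14.4+17) = Beta(31.4, 31.4).
Mode of Beta(a,b) for a,b>1 is (a−1)/(a+b−2) = 30.4/60.8 = 0.5000.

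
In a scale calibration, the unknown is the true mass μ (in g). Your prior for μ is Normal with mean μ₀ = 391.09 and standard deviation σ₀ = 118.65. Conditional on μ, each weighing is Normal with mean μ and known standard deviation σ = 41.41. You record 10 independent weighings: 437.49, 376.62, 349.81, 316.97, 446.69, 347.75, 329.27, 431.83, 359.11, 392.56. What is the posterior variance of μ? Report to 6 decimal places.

169.415201

For Normal data with known variance σ², a Normal(μ₀, σ₀²) prior on μ is conjugate. Posterior precision = 1/σ₀² + n/σ²; posterior mean is the precision-weighted average of μ₀ and x̄.
σ₀² = 118.65² = 14077.8225, σ² = 41.41² = 1714.7881; σ² + n·σ₀² = 1714.7881 + 10·14077.8225 = 142493.0131.
Posterior precision = 1/σ₀² + n/σ² = 1/14077.8225 + 10/1714.7881 = (σ² + n·σ₀²)/(σ₀²σ²) = 142493.0131/(14077.8225·1714.7881); posterior variance σₙ² = σ₀²σ²/(σ² + n·σ₀²) = 14077.8225·1714.7881/142493.0131 = 169.415201.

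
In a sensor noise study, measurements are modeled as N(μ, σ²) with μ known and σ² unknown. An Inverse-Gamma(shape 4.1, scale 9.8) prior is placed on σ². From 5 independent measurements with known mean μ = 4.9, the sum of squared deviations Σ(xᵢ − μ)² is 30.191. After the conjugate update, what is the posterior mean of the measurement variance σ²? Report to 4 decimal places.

With known mean μ and an Inverse-Gamma(α, β) prior on σ², the Normal likelihood is conjugate: posterior is Inv-Gamma(α + n/2, β + Σ(xᵢ−μ)²/2).
Posterior: Inv-Gamma(4.1 + 5/2, 9.8 + 30.191/2) = Inv-Gamma(6.60, 24.8955).
E[σ²|data] = β/(α−1) = 24.8955/5.60 = 4.4456.

4.4456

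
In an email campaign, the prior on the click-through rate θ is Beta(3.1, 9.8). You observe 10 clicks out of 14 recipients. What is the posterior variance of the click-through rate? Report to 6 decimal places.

The Beta prior is conjugate to a Binomial/Bernoulli likelihood; the update adds successes to α and failures to β.
Posterior: Beta(α+k, β+n−k) = Beta(3.1+10, 9.8+4) = Beta(13.1, 13.8).
Var = αβ/((α+β)²(α+β+1)) = 13.1·13.8/(26.9²·27.9) = 0.008955.

0.008955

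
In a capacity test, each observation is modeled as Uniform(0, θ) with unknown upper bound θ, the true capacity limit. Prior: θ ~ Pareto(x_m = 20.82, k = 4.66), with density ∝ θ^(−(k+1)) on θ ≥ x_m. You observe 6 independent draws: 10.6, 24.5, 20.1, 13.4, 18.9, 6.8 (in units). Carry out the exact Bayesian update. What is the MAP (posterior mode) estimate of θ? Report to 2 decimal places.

24.50

A Pareto(scale x_m, shape k) prior on the upper bound θ of Uniform(0, θ) is conjugate: posterior is Pareto(max(x_m, max xᵢ), k + n).
Sample maximum = 24.5; prior scale x_m = 20.82 → posterior scale = max = 24.50.
Posterior shape = 4.66 + 6 = 10.66.
The Pareto density is decreasing on [x_m, ∞), so the mode is x_m = 24.50.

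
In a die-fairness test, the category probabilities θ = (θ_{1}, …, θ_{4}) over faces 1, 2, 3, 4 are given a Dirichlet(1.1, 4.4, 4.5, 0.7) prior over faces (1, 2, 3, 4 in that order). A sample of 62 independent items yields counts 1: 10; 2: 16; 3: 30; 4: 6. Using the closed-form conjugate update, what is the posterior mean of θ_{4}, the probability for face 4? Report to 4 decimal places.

The Dirichlet prior is conjugate to the Multinomial likelihood: each posterior αⱼ = prior αⱼ + observed count nⱼ.
Posterior concentration: (11.1, 20.4, 34.5, 6.7), total = 72.7.
E[θ_{4}|data] = α_{4}/Σα = 6.7/72.7 = 0.0922.

0.0922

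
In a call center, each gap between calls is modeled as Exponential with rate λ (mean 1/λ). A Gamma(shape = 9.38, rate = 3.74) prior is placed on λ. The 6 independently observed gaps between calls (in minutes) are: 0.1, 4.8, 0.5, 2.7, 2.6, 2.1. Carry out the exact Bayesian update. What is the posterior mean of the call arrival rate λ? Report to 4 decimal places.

With a Gamma(shape α, rate β) prior on the exponential rate λ, the posterior after n observations with total T = Σxᵢ is Gamma(α+n, β+T).
Sum of observations T = 12.8 minutes; n = 6.
Posterior: Gamma(9.38+6, 3.74+12.8) = Gamma(15.38, 16.54).
Posterior mean of λ = α/β = 15.38/16.54 = 0.9299.

0.9299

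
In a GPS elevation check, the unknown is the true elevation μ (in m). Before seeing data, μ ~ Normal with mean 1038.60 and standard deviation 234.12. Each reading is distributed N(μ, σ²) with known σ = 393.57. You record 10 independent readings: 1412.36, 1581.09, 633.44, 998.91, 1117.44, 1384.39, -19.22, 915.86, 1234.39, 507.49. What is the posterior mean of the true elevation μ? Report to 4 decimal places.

990.2723

For Normal data with known variance σ², a Normal(μ₀, σ₀²) prior on μ is conjugate. Posterior precision = 1/σ₀² + n/σ²; posterior mean is the precision-weighted average of μ₀ and x̄.
Σxᵢ = 1412.36 + 1581.09 + 633.44 + 998.91 + 1117.44 + 1384.39 + (-19.22) + 915.86 + 1234.39 + 507.49 = 9766.15, so n·x̄ = 9766.15.
σ₀² = 234.12² = 54812.1744, σ² = 393.57² = 154897.3449; σ² + n·σ₀² = 154897.3449 + 10·54812.1744 = 703019.0889.
Posterior mean = (μ₀/σ₀² + n·x̄/σ²)/(1/σ₀² + n/σ²) = (σ²·μ₀ + σ₀²·n·x̄)/(σ² + n·σ₀²) = (154897.3449·1038.60 + 54812.1744·9766.15)/703019.0889 = 696180299.4297/703019.0889 = 990.2723.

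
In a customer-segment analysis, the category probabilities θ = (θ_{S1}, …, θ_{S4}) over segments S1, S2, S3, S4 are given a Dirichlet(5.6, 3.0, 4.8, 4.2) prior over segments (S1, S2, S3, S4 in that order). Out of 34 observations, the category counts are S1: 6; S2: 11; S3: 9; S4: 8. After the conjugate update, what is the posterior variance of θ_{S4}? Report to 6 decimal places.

The Dirichlet prior is conjugate to the Multinomial likelihood: each posterior αⱼ = prior αⱼ + observed count nⱼ.
Posterior concentration: (11.6, 14.0, 13.8, 12.2), total = 51.6.
Var[θ_j] = α_j(Σα−α_j)/((Σα)²(Σα+1)) = 12.2·39.4/(51.6²·52.6) = 0.003432.

0.003432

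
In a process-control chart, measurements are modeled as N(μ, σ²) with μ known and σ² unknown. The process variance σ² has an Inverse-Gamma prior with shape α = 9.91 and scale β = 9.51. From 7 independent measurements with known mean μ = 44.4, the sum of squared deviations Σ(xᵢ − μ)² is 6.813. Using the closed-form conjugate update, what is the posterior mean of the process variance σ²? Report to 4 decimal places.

With known mean μ and an Inverse-Gamma(α, β) prior on σ², the Normal likelihood is conjugate: posterior is Inv-Gamma(α + n/2, β + Σ(xᵢ−μ)²/2).
Posterior: Inv-Gamma(9.91 + 7/2, 9.51 + 6.813/2) = Inv-Gamma(13.41, 12.9165).
E[σ²|data] = β/(α−1) = 12.9165/12.41 = 1.0408.

1.0408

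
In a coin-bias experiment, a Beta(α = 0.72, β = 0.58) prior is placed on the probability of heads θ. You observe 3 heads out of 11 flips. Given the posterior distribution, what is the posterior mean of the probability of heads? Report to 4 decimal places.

0.3024

The Beta prior is conjugate to a Binomial/Bernoulli likelihood; the update adds successes to α and failures to β.
Posterior: Beta(α+k, β+n−k) = Beta(0.72+3, 0.58+8) = Beta(3.72, 8.58).
Posterior mean = α/(α+β) = 3.72/12.30 = 0.3024.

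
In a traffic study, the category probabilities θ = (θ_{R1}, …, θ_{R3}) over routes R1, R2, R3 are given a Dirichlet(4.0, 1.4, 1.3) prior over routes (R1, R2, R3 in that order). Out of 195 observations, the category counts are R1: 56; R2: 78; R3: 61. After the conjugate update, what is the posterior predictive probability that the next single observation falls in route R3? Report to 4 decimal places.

0.3089

The Dirichlet prior is conjugate to the Multinomial likelihood: each posterior αⱼ = prior αⱼ + observed count nⱼ.
Posterior concentration: (60.0, 79.4, 62.3), total = 201.7.
P(next = R3 | data) = α_{R3}/Σα = 0.3089.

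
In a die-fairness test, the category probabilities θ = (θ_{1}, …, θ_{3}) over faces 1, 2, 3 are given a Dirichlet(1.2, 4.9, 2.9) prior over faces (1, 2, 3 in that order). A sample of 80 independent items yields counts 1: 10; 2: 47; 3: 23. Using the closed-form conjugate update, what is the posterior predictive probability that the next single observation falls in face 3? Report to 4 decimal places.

The Dirichlet prior is conjugate to the Multinomial likelihood: each posterior αⱼ = prior αⱼ + observed count nⱼ.
Posterior concentration: (11.2, 51.9, 25.9), total = 89.0.
P(next = 3 | data) = α_{3}/Σα = 0.2910.

0.2910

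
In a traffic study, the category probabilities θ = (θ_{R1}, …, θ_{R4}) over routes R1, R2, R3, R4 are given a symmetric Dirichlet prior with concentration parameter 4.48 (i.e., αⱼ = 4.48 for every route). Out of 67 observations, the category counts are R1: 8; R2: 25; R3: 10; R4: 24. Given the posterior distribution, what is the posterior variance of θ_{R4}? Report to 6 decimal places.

The Dirichlet prior is conjugate to the Multinomial likelihood: each posterior αⱼ = prior αⱼ + observed count nⱼ.
Posterior concentration: (12.48, 29.48, 14.48, 28.48), total = 84.92.
Var[θ_j] = α_j(Σα−α_j)/((Σα)²(Σα+1)) = 28.48·56.44/(84.92²·85.92) = 0.002594.

0.002594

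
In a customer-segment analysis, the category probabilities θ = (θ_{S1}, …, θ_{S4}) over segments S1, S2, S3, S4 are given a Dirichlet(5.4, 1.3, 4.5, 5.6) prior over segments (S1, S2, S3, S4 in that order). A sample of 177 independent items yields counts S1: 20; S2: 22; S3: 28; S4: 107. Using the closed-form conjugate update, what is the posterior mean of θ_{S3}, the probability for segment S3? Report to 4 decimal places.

The Dirichlet prior is conjugate to the Multinomial likelihood: each posterior αⱼ = prior αⱼ + observed count nⱼ.
Posterior concentration: (25.4, 23.3, 32.5, 112.6), total = 193.8.
E[θ_{S3}|data] = α_{S3}/Σα = 32.5/193.8 = 0.1677.

0.1677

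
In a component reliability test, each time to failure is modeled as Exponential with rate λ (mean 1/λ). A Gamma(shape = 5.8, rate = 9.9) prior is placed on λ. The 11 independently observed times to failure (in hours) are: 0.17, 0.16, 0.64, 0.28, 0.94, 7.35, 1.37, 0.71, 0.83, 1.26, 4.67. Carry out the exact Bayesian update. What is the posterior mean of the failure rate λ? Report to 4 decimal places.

With a Gamma(shape α, rate β) prior on the exponential rate λ, the posterior after n observations with total T = Σxᵢ is Gamma(α+n, β+T).
Sum of observations T = 18.38 hours; n = 11.
Posterior: Gamma(5.8+11, 9.9+18.38) = Gamma(16.8, 28.28).
Posterior mean of λ = α/β = 16.8/28.28 = 0.5941.

0.5941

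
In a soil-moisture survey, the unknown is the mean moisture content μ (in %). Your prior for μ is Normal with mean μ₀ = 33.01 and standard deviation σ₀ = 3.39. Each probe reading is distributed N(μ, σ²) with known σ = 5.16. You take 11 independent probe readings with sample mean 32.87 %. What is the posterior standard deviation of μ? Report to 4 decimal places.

1.4140

For Normal data with known variance σ², a Normal(μ₀, σ₀²) prior on μ is conjugate. Posterior precision = 1/σ₀² + n/σ²; posterior mean is the precision-weighted average of μ₀ and x̄.
σ₀² = 3.39² = 11.4921, σ² = 5.16² = 26.6256; σ² + n·σ₀² = 26.6256 + 11·11.4921 = 153.0387.
Posterior precision = 1/σ₀² + n/σ² = 1/11.4921 + 11/26.6256 = (σ² + n·σ₀²)/(σ₀²σ²) = 153.0387/(11.4921·26.6256); posterior variance σₙ² = σ₀²σ²/(σ² + n·σ₀²) = 11.4921·26.6256/153.0387 = 1.999390.
Posterior SD = √σₙ² = √(11.4921·26.6256/153.0387) = 1.4140.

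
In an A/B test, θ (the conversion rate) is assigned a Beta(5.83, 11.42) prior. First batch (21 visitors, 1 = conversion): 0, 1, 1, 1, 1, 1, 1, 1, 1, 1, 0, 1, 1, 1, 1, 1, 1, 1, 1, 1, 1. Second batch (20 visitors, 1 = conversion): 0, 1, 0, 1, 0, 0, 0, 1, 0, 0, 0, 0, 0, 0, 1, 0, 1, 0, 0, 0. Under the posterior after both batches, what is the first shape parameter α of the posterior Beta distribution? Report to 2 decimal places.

29.83

The Beta prior is conjugate to a Binomial/Bernoulli likelihood; the update adds successes to α and failures to β.
After batch 1: Beta(5.83+19, 11.42+2) = Beta(24.83, 13.42).
After batch 2: Beta(24.83+5, 13.42+15) = Beta(29.83, 28.42).
Posterior α = 29.83.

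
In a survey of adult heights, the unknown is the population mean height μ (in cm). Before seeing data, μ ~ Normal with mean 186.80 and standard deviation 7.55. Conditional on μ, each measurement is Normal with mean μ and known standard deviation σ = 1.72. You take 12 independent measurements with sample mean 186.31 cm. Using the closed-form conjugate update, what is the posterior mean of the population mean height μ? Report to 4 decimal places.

186.3121

For Normal data with known variance σ², a Normal(μ₀, σ₀²) prior on μ is conjugate. Posterior precision = 1/σ₀² + n/σ²; posterior mean is the precision-weighted average of μ₀ and x̄.
n·x̄ = 12·186.31 = 2235.72.
σ₀² = 7.55² = 57.0025, σ² = 1.72² = 2.9584; σ² + n·σ₀² = 2.9584 + 12·57.0025 = 686.9884.
Posterior mean = (μ₀/σ₀² + n·x̄/σ²)/(1/σ₀² + n/σ²) = (σ²·μ₀ + σ₀²·n·x̄)/(σ² + n·σ₀²) = (2.9584·186.80 + 57.0025·2235.72)/686.9884 = 127994.25842/686.9884 = 186.3121.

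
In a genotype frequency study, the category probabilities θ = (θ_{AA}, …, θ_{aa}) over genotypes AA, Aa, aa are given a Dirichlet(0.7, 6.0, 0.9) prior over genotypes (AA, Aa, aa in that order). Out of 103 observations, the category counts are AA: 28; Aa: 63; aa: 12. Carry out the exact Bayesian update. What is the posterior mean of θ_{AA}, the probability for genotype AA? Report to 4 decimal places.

0.2595

The Dirichlet prior is conjugate to the Multinomial likelihood: each posterior αⱼ = prior αⱼ + observed count nⱼ.
Posterior concentration: (28.7, 69.0, 12.9), total = 110.6.
E[θ_{AA}|data] = α_{AA}/Σα = 28.7/110.6 = 0.2595.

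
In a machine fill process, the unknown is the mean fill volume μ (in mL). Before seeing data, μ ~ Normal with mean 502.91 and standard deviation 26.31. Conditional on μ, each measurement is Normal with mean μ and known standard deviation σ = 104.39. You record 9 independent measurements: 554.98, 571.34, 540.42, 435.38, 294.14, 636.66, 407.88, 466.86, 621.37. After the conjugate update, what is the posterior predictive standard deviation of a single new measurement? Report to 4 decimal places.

106.4786

For Normal data with known variance σ², a Normal(μ₀, σ₀²) prior on μ is conjugate. Posterior precision = 1/σ₀² + n/σ²; posterior mean is the precision-weighted average of μ₀ and x̄.
σ₀² = 26.31² = 692.2161, σ² = 104.39² = 10897.2721; σ² + n·σ₀² = 10897.2721 + 9·692.2161 = 17127.217.
Posterior precision = 1/σ₀² + n/σ² = 1/692.2161 + 9/10897.2721 = (σ² + n·σ₀²)/(σ₀²σ²) = 17127.217/(692.2161·10897.2721); posterior variance σₙ² = σ₀²σ²/(σ² + n·σ₀²) = 692.2161·10897.2721/17127.217 = 440.425738.
Predictive variance for one new observation = σₙ² + σ² = 692.2161·10897.2721/17127.217 + 10897.2721 = σ²·(σ₀² + 17127.217)/17127.217 = 10897.2721·17819.4331/17127.217 = 11337.697838; SD = √(10897.2721·17819.4331/17127.217) = 106.4786.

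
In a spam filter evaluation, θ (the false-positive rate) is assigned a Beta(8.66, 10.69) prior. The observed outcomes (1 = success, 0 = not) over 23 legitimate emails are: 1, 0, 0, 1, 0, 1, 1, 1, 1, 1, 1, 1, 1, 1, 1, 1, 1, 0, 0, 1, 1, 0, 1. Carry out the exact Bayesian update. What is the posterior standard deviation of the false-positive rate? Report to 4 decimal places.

The Beta prior is conjugate to a Binomial/Bernoulli likelihood; the update adds successes to α and failures to β.
Posterior: Beta(α+k, β+n−k) = Beta(8.66+17, 10.69+6) = Beta(25.66, 16.69).
Var = αβ/((α+β)²(α+β+1)) = 25.66·16.69/(42.35²·43.35) = 0.00550829; SD = √0.00550829 = 0.0742.

0.0742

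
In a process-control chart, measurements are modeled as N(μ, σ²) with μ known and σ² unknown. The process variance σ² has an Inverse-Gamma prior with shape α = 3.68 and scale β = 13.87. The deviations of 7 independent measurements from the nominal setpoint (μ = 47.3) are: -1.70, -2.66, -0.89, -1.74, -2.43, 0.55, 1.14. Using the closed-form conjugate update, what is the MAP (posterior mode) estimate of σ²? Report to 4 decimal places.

2.9971

With known mean μ and an Inverse-Gamma(α, β) prior on σ², the Normal likelihood is conjugate: posterior is Inv-Gamma(α + n/2, β + Σ(xᵢ−μ)²/2).
Σ(xᵢ−μ)² = (-1.70)² + (-2.66)² + (-0.89)² + (-1.74)² + (-2.43)² + (0.55)² + (1.14)² = 21.2923.
Posterior: Inv-Gamma(3.68 + 7/2, 13.87 + 21.2923/2) = Inv-Gamma(7.18, 24.51615).
Mode = β/(α+1) = 24.51615/8.18 = 2.9971.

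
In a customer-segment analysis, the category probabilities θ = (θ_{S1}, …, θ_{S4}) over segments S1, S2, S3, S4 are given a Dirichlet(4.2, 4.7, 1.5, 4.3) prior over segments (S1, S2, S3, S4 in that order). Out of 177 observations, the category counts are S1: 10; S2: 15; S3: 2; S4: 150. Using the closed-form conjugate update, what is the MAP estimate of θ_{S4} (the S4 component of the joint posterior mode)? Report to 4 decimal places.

0.8167

The Dirichlet prior is conjugate to the Multinomial likelihood: each posterior αⱼ = prior αⱼ + observed count nⱼ.
Posterior concentration: (14.2, 19.7, 3.5, 154.3), total = 191.7.
Joint mode component: (α_{S4}−1)/(Σα−K) = 153.3/187.7 = 0.8167.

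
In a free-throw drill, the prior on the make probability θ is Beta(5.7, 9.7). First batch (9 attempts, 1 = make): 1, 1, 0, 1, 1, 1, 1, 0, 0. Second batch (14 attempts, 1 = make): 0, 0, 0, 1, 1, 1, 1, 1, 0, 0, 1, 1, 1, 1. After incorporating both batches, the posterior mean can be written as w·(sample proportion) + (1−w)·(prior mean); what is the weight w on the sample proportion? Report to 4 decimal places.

0.5990

The Beta prior is conjugate to a Binomial/Bernoulli likelihood; the update adds successes to α and failures to β.
Total number of attempts: n = 9 + 14 = 23.
Posterior mean = (α₀+k)/(α₀+β₀+n) = [n/(α₀+β₀+n)]·(k/n) + [(α₀+β₀)/(α₀+β₀+n)]·α₀/(α₀+β₀), so only n and the prior enter the weight.
The weight on the data is w = n/(α₀+β₀+n) = 23/(5.7+9.7+23) = 23/38.4 = 0.5990.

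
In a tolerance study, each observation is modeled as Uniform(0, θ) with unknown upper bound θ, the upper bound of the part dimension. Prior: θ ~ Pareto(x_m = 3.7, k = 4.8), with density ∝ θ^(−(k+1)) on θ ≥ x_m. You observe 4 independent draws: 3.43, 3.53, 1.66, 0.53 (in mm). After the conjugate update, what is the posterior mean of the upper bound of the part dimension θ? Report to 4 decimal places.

A Pareto(scale x_m, shape k) prior on the upper bound θ of Uniform(0, θ) is conjugate: posterior is Pareto(max(x_m, max xᵢ), k + n).
Sample maximum = 3.53; prior scale x_m = 3.7 → posterior scale = max = 3.70.
Posterior shape = 4.8 + 4 = 8.8.
E[θ|data] = k·x_m/(k−1) = 8.8·3.70/7.8 = 4.1744.

4.1744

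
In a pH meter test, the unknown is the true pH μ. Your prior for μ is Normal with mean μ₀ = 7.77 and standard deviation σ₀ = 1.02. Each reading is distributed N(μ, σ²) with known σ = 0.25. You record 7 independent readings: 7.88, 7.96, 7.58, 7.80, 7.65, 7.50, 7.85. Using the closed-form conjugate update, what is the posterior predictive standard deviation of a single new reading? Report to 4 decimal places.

For Normal data with known variance σ², a Normal(μ₀, σ₀²) prior on μ is conjugate. Posterior precision = 1/σ₀² + n/σ²; posterior mean is the precision-weighted average of μ₀ and x̄.
σ₀² = 1.02² = 1.0404, σ² = 0.25² = 0.0625; σ² + n·σ₀² = 0.0625 + 7·1.0404 = 7.3453.
Posterior precision = 1/σ₀² + n/σ² = 1/1.0404 + 7/0.0625 = (σ² + n·σ₀²)/(σ₀²σ²) = 7.3453/(1.0404·0.0625); posterior variance σₙ² = σ₀²σ²/(σ² + n·σ₀²) = 1.0404·0.0625/7.3453 = 0.008853.
Predictive variance for one new observation = σₙ² + σ² = 1.0404·0.0625/7.3453 + 0.0625 = σ²·(σ₀² + 7.3453)/7.3453 = 0.0625·8.3857/7.3453 = 0.071353; SD = √(0.0625·8.3857/7.3453) = 0.2671.

0.2671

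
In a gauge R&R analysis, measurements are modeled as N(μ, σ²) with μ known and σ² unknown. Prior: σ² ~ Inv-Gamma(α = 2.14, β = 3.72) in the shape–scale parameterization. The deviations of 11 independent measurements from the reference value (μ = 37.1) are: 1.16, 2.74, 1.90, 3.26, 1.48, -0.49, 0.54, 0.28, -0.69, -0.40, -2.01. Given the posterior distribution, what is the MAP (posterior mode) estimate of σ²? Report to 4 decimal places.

2.1995

With known mean μ and an Inverse-Gamma(α, β) prior on σ², the Normal likelihood is conjugate: posterior is Inv-Gamma(α + n/2, β + Σ(xᵢ−μ)²/2).
Σ(xᵢ−μ)² = (1.16)² + (2.74)² + (1.90)² + (3.26)² + (1.48)² + (-0.49)² + (0.54)² + (0.28)² + (-0.69)² + (-0.40)² + (-2.01)² = 30.5675.
Posterior: Inv-Gamma(2.14 + 11/2, 3.72 + 30.5675/2) = Inv-Gamma(7.64, 19.00375).
Mode = β/(α+1) = 19.00375/8.64 = 2.1995.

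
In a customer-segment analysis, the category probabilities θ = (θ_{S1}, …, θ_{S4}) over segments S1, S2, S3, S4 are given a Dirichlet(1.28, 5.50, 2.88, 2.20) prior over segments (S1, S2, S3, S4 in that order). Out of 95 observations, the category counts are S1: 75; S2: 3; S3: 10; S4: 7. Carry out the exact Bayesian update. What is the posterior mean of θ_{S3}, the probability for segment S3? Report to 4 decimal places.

0.1205

The Dirichlet prior is conjugate to the Multinomial likelihood: each posterior αⱼ = prior αⱼ + observed count nⱼ.
Posterior concentration: (76.28, 8.50, 12.88, 9.20), total = 106.86.
E[θ_{S3}|data] = α_{S3}/Σα = 12.88/106.86 = 0.1205.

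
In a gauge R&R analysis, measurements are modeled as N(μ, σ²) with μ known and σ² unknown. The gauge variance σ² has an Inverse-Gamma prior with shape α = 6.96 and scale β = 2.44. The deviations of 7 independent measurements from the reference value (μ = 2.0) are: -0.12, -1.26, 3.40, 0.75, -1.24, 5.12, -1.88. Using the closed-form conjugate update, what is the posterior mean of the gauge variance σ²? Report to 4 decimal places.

2.6369

With known mean μ and an Inverse-Gamma(α, β) prior on σ², the Normal likelihood is conjugate: posterior is Inv-Gamma(α + n/2, β + Σ(xᵢ−μ)²/2).
Σ(xᵢ−μ)² = (-0.12)² + (-1.26)² + (3.40)² + (0.75)² + (-1.24)² + (5.12)² + (-1.88)² = 45.0109.
Posterior: Inv-Gamma(6.96 + 7/2, 2.44 + 45.0109/2) = Inv-Gamma(10.46, 24.94545).
E[σ²|data] = β/(α−1) = 24.94545/9.46 = 2.6369.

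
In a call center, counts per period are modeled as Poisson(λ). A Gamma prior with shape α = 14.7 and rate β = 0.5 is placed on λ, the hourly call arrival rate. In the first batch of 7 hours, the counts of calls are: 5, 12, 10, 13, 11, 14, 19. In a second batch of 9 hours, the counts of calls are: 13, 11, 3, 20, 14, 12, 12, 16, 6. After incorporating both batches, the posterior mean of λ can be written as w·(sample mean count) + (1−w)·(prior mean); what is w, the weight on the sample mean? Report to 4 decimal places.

0.9697

With a Gamma(shape α, rate β) prior, the Poisson likelihood is conjugate: the posterior is Gamma(α + ΣXᵢ, β + n).
Total number of hours: n = 7 + 9 = 16.
Posterior mean = (α₀+S)/(β₀+n) = [n/(β₀+n)]·(S/n) + [β₀/(β₀+n)]·(α₀/β₀), so only n and β₀ enter the weight.
Weight on data w = n/(β₀+n) = 16/(0.5+16) = 16/16.5 = 0.9697.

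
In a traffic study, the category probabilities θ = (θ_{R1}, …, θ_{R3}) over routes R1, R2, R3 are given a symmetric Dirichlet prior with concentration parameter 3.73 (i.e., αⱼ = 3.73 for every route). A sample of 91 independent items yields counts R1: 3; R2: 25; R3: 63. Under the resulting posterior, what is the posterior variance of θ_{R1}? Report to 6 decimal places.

0.000596

The Dirichlet prior is conjugate to the Multinomial likelihood: each posterior αⱼ = prior αⱼ + observed count nⱼ.
Posterior concentration: (6.73, 28.73, 66.73), total = 102.19.
Var[θ_j] = α_j(Σα−α_j)/((Σα)²(Σα+1)) = 6.73·95.46/(102.19²·103.19) = 0.000596.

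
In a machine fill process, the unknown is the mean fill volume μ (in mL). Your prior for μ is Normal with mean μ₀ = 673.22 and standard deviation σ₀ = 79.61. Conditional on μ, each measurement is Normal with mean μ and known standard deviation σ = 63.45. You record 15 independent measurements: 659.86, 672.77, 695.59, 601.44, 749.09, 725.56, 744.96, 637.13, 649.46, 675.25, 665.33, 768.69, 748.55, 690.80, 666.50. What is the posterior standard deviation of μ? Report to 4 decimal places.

For Normal data with known variance σ², a Normal(μ₀, σ₀²) prior on μ is conjugate. Posterior precision = 1/σ₀² + n/σ²; posterior mean is the precision-weighted average of μ₀ and x̄.
σ₀² = 79.61² = 6337.7521, σ² = 63.45² = 4025.9025; σ² + n·σ₀² = 4025.9025 + 15·6337.7521 = 99092.184.
Posterior precision = 1/σ₀² + n/σ² = 1/6337.7521 + 15/4025.9025 = (σ² + n·σ₀²)/(σ₀²σ²) = 99092.184/(6337.7521·4025.9025); posterior variance σₙ² = σ₀²σ²/(σ² + n·σ₀²) = 6337.7521·4025.9025/99092.184 = 257.489249.
Posterior SD = √σₙ² = √(6337.7521·4025.9025/99092.184) = 16.0465.

16.0465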